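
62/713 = 2/23 ≈ 0.0870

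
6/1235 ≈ 0.00486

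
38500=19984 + 18516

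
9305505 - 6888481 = 2417024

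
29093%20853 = 8240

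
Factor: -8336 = -1 * 2^4 * 521^1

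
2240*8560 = 19174400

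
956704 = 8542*112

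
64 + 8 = 72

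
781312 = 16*48832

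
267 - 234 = 33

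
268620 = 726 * 370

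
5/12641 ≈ 0.000396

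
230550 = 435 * 530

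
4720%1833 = 1054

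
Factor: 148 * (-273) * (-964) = 2^4 * 3^1 * 7^1 * 13^1 * 37^1 * 241^1 = 38949456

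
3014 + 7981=10995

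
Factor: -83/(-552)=2^(-3) * 3^(-1) * 23^(-1) * 83^1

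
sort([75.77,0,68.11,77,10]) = [0,10,68.11,75.77,77]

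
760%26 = 6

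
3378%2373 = 1005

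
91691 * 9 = 825219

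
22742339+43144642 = 65886981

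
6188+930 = 7118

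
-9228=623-9851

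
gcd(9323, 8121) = 1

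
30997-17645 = 13352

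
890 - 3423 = -2533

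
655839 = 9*72871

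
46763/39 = 1199 + 2/39 ≈ 1199.05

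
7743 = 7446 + 297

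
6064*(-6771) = -41059344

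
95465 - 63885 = 31580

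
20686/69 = 299 + 55/69 ≈ 299.80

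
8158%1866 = 694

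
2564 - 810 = 1754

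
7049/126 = 1007/18 ≈ 55.94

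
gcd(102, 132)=6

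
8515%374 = 287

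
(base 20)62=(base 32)3q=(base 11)101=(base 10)122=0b1111010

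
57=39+18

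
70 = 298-228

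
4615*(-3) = -13845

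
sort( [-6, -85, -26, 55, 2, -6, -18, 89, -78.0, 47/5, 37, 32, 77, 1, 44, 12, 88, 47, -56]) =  [-85, -78.0, -56, -26, -18, -6, -6, 1, 2, 47/5, 12, 32, 37, 44, 47, 55, 77, 88, 89]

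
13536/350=38 + 118/175 ≈ 38.67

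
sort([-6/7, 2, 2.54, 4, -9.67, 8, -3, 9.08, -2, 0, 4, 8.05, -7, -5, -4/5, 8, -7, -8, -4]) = [-9.67, -8, -7, -7, -5, -4, -3, -2, -6/7, -4/5, 0, 2, 2.54, 4, 4, 8, 8, 8.05, 9.08]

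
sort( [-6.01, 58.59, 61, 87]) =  [-6.01, 58.59, 61, 87]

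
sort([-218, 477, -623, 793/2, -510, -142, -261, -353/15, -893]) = [-893, -623, -510, -261, -218, -142, -353/15, 793/2, 477]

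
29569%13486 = 2597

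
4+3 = 7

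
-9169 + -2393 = -11562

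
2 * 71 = 142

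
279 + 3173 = 3452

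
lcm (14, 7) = 14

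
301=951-650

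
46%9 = 1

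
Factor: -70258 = -1*2^1*35129^1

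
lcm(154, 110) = 770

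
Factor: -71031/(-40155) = 5^(-1) * 2677^(-1) * 23677^1 = 23677/13385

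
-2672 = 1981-4653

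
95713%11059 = 7241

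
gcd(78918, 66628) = 2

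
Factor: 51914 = 2^1*101^1*257^1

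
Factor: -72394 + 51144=-1*2^1*5^4*17^1=-21250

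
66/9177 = 22/3059 ≈ 0.00719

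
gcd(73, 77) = 1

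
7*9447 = 66129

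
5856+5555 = 11411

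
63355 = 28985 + 34370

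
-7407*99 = -733293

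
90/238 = 45/119≈0.378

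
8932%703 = 496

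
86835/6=28945/2=14472.50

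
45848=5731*8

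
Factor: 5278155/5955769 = 3^1 * 5^1 * 23^1 * 53^(-1) * 103^(-1) * 1091^(-1) * 15299^1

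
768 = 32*24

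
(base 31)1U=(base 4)331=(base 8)75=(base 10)61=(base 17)3A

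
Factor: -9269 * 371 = -1 * 7^1 * 13^1 * 23^1 * 31^1 * 53^1 = -3438799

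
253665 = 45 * 5637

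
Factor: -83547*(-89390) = 2^1*3^2*5^1*7^1*1277^1*9283^1 = 7468266330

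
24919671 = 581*42891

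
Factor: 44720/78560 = 2^(-1)*13^1*43^1*491^(-1) = 559/982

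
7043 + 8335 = 15378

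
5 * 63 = 315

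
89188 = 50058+39130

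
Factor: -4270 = -1*2^1*5^1*7^1*61^1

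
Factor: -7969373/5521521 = -1*3^(-1)*103^(-1)*107^(-1)*167^(-1)*7969373^1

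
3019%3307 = 3019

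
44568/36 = 1238 = 1238.00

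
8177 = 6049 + 2128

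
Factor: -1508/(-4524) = 3^(-1) = 1/3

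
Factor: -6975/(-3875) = 3^2*5^(-1) = 9/5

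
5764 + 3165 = 8929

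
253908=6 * 42318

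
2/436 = 1/218 ≈ 0.00459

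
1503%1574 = 1503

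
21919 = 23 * 953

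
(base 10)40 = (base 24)1g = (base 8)50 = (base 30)1a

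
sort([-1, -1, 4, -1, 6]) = [-1, -1, -1, 4, 6]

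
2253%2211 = 42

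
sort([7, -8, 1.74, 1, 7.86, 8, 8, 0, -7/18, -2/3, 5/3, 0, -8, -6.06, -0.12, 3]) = [-8, -8, -6.06, -2/3, -7/18, -0.12, 0, 0, 1, 5/3, 1.74, 3, 7, 7.86, 8, 8]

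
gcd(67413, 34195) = 977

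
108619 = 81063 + 27556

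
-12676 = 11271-23947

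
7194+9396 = 16590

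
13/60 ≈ 0.217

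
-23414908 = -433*54076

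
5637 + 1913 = 7550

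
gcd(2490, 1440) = 30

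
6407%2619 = 1169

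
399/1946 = 57/278 ≈ 0.205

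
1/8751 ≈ 0.000114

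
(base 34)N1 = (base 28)RR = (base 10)783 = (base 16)30F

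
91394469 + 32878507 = 124272976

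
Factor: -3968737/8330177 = -1 * 29^1 * 67^(-1) * 101^(-1) * 107^1 * 1231^(-1) * 1279^1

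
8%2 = 0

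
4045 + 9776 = 13821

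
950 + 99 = 1049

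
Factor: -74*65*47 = -1*2^1*5^1*13^1*37^1*47^1 = -226070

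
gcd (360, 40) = 40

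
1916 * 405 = 775980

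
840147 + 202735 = 1042882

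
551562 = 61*9042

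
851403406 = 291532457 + 559870949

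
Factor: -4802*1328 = -1*2^5*7^4*83^1 = -6377056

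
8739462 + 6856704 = 15596166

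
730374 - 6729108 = -5998734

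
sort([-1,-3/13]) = [-1,-3/13]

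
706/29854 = 353/14927 ≈ 0.0236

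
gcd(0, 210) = 210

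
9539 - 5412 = 4127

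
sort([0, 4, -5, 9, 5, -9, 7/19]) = [-9, -5, 0, 7/19, 4, 5, 9]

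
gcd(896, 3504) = 16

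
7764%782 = 726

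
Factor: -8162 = -1 * 2^1 * 7^1 * 11^1 * 53^1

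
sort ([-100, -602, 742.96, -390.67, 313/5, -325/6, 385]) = [-602, -390.67, -100, -325/6, 313/5, 385, 742.96]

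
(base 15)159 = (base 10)309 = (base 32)9l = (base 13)1aa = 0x135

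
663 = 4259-3596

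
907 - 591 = 316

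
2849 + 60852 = 63701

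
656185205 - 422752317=233432888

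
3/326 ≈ 0.00920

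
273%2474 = 273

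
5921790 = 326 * 18165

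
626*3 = 1878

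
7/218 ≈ 0.0321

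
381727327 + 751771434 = 1133498761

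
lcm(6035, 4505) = 319855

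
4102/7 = 586 = 586.00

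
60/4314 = 10/719 ≈ 0.0139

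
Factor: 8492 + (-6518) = 2^1 * 3^1 * 7^1 * 47^1 = 1974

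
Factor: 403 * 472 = 2^3 * 13^1 * 31^1 * 59^1 = 190216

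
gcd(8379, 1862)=931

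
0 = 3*0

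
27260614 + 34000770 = 61261384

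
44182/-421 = -104 - 398/421 ≈ -104.95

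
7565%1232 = 173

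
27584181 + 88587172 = 116171353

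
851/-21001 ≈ -0.0405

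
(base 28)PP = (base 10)725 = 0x2D5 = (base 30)O5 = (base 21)1DB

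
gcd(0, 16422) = 16422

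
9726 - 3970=5756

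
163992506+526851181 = 690843687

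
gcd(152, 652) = 4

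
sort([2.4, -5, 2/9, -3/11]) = [-5, -3/11, 2/9, 2.4]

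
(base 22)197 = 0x2b1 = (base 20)1e9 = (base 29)nm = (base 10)689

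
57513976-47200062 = 10313914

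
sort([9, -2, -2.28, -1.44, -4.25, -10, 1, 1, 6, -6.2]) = [-10, -6.2, -4.25, -2.28, -2, -1.44, 1, 1, 6, 9]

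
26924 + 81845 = 108769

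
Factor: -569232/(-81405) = 2^4*3^(-3)*5^(-1)*59^1 = 944/135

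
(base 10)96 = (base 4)1200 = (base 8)140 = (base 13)75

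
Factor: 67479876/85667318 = 2^1 * 3^2 * 11^(-1) * 17^(-1) * 23^(-2) * 433^(-1) * 1874441^1 = 33739938/42833659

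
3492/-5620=-873/1405 ≈ -0.621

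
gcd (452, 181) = 1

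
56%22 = 12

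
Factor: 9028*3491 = 2^2*37^1*61^1*3491^1 = 31516748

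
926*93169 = 86274494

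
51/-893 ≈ -0.0571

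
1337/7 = 191 = 191.00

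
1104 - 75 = 1029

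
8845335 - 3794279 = 5051056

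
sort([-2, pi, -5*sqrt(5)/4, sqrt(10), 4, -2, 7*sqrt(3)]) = [-5*sqrt(5)/4, -2, -2, pi, sqrt(10), 4, 7*sqrt(3)]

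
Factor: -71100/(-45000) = 2^(-1)*5^(-2)*79^1 = 79/50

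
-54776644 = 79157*(-692)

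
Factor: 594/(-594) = -1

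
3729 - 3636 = 93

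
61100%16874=10478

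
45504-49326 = -3822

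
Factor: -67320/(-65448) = 3^(-2) * 5^1 * 11^1 * 17^1 * 101^(-1) = 935/909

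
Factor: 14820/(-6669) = -1*2^2*3^(-2)*5^1 = -20/9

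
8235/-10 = -1647/2 = -823.50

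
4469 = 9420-4951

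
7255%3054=1147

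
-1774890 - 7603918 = -9378808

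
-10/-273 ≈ 0.0366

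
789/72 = 263/24≈10.96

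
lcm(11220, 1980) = 33660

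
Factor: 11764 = 2^2*17^1*173^1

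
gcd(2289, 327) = 327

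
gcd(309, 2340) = 3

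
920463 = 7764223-6843760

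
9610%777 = 286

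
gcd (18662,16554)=62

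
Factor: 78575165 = 5^1*19^1*223^1*3709^1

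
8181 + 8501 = 16682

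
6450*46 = 296700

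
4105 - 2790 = 1315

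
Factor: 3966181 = 683^1*5807^1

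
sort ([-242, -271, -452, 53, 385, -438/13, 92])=[-452, -271, -242, -438/13, 53, 92, 385]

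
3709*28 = 103852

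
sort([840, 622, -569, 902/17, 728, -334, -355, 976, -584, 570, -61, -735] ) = [-735, -584, -569, -355, -334, -61, 902/17, 570, 622, 728, 840, 976] 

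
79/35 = 2 + 9/35 ≈ 2.26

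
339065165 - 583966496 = -244901331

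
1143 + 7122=8265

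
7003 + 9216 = 16219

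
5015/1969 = 2 + 1077/1969 ≈ 2.55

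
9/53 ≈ 0.170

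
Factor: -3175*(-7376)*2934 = 2^5*3^2*5^2*127^1*163^1*461^1 = 68710759200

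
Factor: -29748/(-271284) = 13^(-1)*47^(-1)*67^1 = 67/611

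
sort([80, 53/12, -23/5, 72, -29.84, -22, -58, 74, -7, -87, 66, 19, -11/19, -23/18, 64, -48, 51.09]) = [-87, -58, -48, -29.84, -22, -7, -23/5, -23/18, -11/19, 53/12, 19, 51.09, 64, 66, 72, 74, 80]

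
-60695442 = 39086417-99781859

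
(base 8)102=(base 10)66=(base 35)1v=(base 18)3c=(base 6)150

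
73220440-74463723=-1243283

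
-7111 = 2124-9235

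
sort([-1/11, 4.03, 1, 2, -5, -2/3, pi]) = [-5, -2/3, -1/11, 1, 2, pi, 4.03]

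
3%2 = 1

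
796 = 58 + 738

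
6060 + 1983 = 8043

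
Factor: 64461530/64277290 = 11^(-1)*173^1*5323^1*83477^(-1) = 920879/918247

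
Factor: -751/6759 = -1*3^(-2) = -1/9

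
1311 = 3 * 437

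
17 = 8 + 9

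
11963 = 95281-83318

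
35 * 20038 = 701330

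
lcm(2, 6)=6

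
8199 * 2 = 16398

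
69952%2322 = 292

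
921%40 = 1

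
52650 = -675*(-78)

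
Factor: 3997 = 7^1*571^1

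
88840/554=44420/277 ≈ 160.36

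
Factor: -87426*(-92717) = 2^1*3^3*1619^1*92717^1 = 8105876442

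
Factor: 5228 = 2^2*1307^1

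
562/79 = 7 + 9/79 ≈ 7.11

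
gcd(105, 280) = 35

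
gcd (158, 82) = 2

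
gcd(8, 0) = 8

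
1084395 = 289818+794577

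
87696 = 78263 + 9433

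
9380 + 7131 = 16511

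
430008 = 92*4674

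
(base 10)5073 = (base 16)13d1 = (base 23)9dd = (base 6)35253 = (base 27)6po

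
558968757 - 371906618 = 187062139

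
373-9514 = -9141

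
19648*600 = 11788800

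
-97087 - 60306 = -157393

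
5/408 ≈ 0.0123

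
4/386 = 2/193 ≈ 0.0104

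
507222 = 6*84537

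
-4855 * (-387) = 1878885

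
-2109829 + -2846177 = -4956006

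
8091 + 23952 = 32043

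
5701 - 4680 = 1021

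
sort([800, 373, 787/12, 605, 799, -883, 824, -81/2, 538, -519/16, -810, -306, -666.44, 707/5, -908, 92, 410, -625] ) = [-908, -883, -810, -666.44, -625, -306, -81/2, -519/16, 787/12, 92, 707/5, 373, 410, 538, 605, 799, 800, 824] 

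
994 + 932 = 1926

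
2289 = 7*327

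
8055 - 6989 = 1066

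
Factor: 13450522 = 2^1*6725261^1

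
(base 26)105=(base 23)16e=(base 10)681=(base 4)22221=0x2a9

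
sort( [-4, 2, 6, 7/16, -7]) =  [-7, -4, 7/16, 2, 6]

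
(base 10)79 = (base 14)59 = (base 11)72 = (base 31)2h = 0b1001111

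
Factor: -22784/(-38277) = 2^8*3^(-2)*89^1*4253^(-1)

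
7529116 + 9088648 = 16617764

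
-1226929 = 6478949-7705878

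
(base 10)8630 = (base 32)8dm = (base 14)3206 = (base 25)dk5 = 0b10000110110110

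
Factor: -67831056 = -1*2^4*3^2*41^1*11489^1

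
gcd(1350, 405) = 135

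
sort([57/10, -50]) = [-50, 57/10]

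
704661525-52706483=651955042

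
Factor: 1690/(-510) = -1 * 3^(-1) * 13^2 * 17^(-1) = -169/51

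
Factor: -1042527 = -1 * 3^1 * 347509^1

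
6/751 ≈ 0.00799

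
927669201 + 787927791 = 1715596992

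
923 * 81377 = 75110971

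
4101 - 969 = 3132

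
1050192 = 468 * 2244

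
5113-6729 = -1616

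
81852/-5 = -16370 - 2/5 = -16370.40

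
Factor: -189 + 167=-1*2^1*11^1=-22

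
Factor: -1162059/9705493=-1 * 3^1 * 7^(-1) * 19^2 * 29^1 * 37^1 * 1386499^(-1)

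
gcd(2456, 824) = 8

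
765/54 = 85/6 ≈ 14.17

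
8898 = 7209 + 1689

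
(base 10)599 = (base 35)h4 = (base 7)1514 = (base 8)1127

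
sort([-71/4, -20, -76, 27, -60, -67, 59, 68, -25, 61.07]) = [-76, -67, -60, -25, -20, -71/4, 27, 59, 61.07, 68]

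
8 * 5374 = 42992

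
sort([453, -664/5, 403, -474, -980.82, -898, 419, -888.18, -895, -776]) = [-980.82, -898, -895, -888.18, -776, -474, -664/5, 403, 419, 453]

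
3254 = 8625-5371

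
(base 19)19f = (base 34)g3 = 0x223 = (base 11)458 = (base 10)547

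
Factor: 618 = 2^1 * 3^1 * 103^1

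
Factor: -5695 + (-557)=-1*2^2*3^1*521^1=-6252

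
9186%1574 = 1316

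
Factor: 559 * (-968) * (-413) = 2^3 * 7^1 * 11^2 * 13^1 * 43^1 * 59^1 = 223479256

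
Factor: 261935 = 5^1*52387^1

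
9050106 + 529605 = 9579711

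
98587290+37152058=135739348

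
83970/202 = 41985/101 ≈ 415.69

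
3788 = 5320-1532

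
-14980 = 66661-81641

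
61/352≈0.173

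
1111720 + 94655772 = 95767492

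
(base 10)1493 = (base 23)2il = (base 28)1p9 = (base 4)113111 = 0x5d5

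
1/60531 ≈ 0.0000165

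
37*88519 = 3275203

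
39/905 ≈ 0.0431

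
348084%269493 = 78591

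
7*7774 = 54418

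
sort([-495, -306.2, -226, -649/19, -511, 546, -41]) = [-511, -495, -306.2, -226, -41, -649/19, 546]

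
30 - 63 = -33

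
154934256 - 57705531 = 97228725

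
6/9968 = 3/4984 ≈ 0.000602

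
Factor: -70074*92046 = -1*2^2*3^3*17^1*23^2*29^1*229^1 = -6450031404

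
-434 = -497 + 63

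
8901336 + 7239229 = 16140565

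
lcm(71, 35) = 2485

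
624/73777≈0.00846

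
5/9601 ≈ 0.000521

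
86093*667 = 57424031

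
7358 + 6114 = 13472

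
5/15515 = 1/3103 ≈ 0.000322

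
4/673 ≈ 0.00594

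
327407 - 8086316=-7758909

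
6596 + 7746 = 14342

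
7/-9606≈-0.000729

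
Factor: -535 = -1*5^1*107^1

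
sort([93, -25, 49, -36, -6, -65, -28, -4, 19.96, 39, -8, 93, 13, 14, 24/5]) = [-65, -36, -28, -25, -8, -6, -4, 24/5, 13, 14, 19.96, 39, 49, 93, 93]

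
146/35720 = 73/17860≈0.00409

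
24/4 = 6 = 6.00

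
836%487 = 349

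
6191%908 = 743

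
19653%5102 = 4347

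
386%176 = 34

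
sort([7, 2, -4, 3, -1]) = [-4, -1, 2, 3, 7]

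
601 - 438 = 163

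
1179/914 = 1 + 265/914 ≈ 1.29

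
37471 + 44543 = 82014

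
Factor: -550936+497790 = -1 * 2^1 * 26573^1 = -53146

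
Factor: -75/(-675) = 3^(-2) = 1/9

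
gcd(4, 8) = 4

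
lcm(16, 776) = 1552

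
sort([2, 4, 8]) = [2, 4, 8]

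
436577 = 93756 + 342821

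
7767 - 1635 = 6132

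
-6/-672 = 1/112≈0.00893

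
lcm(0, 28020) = 0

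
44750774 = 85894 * 521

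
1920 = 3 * 640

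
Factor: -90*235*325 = -1*2^1*3^2*5^4*13^1*47^1 = -6873750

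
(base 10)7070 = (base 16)1b9e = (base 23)d89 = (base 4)1232132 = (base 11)5348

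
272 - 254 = 18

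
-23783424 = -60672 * 392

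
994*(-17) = -16898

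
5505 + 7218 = 12723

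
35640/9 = 3960 = 3960.00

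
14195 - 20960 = -6765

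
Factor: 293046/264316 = 2^(-1)*3^1*17^1*23^(-1) = 51/46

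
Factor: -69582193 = -1*69582193^1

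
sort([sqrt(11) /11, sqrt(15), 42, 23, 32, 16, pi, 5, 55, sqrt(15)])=[sqrt(11) /11, pi, sqrt(15), sqrt(15), 5, 16, 23, 32, 42, 55]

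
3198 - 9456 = -6258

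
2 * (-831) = -1662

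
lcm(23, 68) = 1564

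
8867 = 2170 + 6697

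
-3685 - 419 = -4104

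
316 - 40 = 276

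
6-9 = -3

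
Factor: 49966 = 2^1*7^1*43^1*83^1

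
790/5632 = 395/2816 ≈ 0.140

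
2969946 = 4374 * 679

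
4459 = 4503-44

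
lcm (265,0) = 0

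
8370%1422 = 1260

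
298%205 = 93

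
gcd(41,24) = 1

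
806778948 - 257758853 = 549020095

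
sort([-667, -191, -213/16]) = [-667, -191, -213/16]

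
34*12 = 408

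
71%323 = 71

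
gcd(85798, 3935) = 1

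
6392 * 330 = 2109360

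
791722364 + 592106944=1383829308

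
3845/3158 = 1+687/3158 ≈ 1.22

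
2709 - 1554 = 1155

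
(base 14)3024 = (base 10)8264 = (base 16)2048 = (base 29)9ns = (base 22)h1e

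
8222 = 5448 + 2774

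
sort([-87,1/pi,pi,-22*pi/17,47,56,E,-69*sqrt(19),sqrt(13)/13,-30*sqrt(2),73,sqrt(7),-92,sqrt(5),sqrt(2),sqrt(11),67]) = [-69*sqrt(19),-92,-87,-30*sqrt(2),-22*pi/17,sqrt(13)/13,1/pi,sqrt(2),sqrt(5),sqrt(7),E,pi,sqrt(11),47,56,67,73]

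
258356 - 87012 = 171344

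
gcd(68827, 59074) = 1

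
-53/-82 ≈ 0.646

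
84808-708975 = -624167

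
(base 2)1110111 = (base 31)3q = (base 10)119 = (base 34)3h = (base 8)167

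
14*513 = 7182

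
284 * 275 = 78100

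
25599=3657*7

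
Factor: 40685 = 5^1*79^1*103^1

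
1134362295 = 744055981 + 390306314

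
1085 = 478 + 607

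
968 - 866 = 102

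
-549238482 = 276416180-825654662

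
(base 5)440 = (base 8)170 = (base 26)4g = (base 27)4c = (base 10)120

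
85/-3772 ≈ -0.0225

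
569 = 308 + 261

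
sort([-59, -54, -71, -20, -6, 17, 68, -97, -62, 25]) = [-97, -71, -62, -59, -54, -20, -6, 17, 25, 68]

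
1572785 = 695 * 2263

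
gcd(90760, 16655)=5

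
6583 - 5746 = 837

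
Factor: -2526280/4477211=-1 * 2^3 * 5^1 * 137^1 * 461^1 * 571^(-1) * 7841^(-1)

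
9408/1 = 9408 = 9408.00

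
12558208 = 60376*208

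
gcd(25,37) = 1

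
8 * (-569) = -4552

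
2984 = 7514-4530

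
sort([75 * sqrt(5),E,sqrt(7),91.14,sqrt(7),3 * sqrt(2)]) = [sqrt(7),sqrt(7),E,3 * sqrt(2),91.14,75 * sqrt(5)]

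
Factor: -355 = -1 * 5^1 * 71^1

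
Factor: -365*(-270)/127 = 2^1*3^3*5^2*73^1*127^(-1) = 98550/127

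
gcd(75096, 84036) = 1788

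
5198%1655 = 233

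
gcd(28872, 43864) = 8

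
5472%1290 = 312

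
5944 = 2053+3891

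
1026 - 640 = 386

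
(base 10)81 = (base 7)144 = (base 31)2j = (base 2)1010001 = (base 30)2l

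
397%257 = 140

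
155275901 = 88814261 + 66461640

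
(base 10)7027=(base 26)aa7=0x1b73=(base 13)3277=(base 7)26326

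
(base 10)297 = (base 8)451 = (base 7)603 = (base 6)1213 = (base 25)bm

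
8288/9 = 920 + 8/9 ≈ 920.89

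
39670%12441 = 2347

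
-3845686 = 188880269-192725955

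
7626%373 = 166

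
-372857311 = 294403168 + -667260479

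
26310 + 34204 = 60514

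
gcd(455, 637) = 91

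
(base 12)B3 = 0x87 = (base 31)4B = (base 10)135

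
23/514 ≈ 0.0447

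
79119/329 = 240 + 159/329≈240.48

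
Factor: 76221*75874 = 2^1*3^4*59^1*643^1*941^1 = 5783192154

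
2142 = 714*3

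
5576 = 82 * 68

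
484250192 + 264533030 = 748783222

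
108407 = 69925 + 38482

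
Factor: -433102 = -1*2^1*216551^1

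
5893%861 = 727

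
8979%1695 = 504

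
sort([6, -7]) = [-7, 6]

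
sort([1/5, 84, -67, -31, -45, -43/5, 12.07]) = [-67, -45, -31, -43/5, 1/5, 12.07, 84]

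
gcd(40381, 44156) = 1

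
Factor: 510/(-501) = -1 * 2^1 * 5^1 * 17^1 * 167^(-1) = -170/167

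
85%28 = 1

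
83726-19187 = 64539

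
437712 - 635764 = -198052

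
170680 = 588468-417788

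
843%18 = 15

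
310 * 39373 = 12205630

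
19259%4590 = 899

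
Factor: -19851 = -1*3^1*13^1*509^1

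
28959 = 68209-39250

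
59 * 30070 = 1774130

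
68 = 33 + 35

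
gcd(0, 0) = 0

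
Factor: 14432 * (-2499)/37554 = -1 * 2^4 * 7^2 * 17^1 * 41^1 * 569^(-1) = -546448/569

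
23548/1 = 23548 = 23548.00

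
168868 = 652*259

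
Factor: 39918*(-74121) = -1*2^1*3^2*31^1*797^1*6653^1 = -2958762078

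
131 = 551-420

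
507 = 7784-7277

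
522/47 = 11 + 5/47 ≈ 11.11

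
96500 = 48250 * 2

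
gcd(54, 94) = 2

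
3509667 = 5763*609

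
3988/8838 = 1994/4419 ≈ 0.451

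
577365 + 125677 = 703042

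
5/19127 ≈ 0.000261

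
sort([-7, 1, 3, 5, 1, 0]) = [-7, 0, 1, 1, 3, 5]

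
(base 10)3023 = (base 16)bcf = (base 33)2pk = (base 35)2gd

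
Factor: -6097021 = -1*7^2*124429^1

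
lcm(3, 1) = 3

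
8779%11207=8779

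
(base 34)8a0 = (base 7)36645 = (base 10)9588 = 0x2574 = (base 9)14133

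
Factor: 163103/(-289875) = -1 * 3^(-1) * 5^(-3) * 211^1 = -211/375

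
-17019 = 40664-57683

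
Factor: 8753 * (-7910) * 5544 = -1 * 2^4 * 3^2 * 5^1 * 7^2 * 11^1 * 113^1 * 8753^1 = -383845659120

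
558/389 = 1 + 169/389 ≈ 1.43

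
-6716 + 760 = -5956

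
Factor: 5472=2^5 * 3^2 * 19^1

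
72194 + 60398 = 132592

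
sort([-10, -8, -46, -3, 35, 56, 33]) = [-46, -10, -8, -3, 33, 35, 56]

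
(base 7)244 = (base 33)3v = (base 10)130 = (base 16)82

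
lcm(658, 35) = 3290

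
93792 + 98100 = 191892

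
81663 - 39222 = 42441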